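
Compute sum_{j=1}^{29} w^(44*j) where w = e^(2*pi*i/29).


Step 1: The sum sum_{j=1}^{n} w^(k*j) equals n if n | k, else 0.
Step 2: Here n = 29, k = 44
Step 3: Does n divide k? 29 | 44 -> False
Step 4: Sum = 0

0


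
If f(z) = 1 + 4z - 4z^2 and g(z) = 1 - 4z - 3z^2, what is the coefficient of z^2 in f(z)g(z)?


Step 1: z^2 term in f*g comes from: (1)*(-3z^2) + (4z)*(-4z) + (-4z^2)*(1)
Step 2: = -3 - 16 - 4
Step 3: = -23

-23


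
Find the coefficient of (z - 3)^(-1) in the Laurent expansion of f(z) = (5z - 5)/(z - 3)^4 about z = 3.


Step 1: Write the numerator in powers of (z - 3): 5z - 5 = 5(z - 3) + (5*3 - 5) = 5(z - 3) + 10
Step 2: Divide by (z - 3)^4: f(z) = 10(z - 3)^(-4) + 5(z - 3)^(-3)
Step 3: This finite sum is the Laurent series of f about z = 3.
Step 4: Only the powers -4 and -3 appear, so the coefficient of (z - 3)^(-1) = 0

0


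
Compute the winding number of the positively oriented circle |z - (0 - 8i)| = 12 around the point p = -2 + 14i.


Step 1: Center c = (0, -8), radius = 12
Step 2: |p - c|^2 = (-2)^2 + 22^2 = 488
Step 3: r^2 = 144
Step 4: |p-c| > r so winding number = 0

0


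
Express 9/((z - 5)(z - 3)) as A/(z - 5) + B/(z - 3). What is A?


Step 1: Multiply both sides by (z - 5) and set z = 5
Step 2: A = 9 / (5 - 3)
Step 3: A = 9 / 2
Step 4: A = 9/2

9/2


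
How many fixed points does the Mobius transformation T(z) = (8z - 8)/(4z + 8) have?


Step 1: Fixed points satisfy T(z) = z
Step 2: 4z^2 + 8 = 0
Step 3: Discriminant = 0^2 - 4*4*8 = -128
Step 4: Number of fixed points = 2

2


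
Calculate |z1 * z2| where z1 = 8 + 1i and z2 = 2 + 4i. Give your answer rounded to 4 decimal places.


Step 1: |z1| = sqrt(8^2 + 1^2) = sqrt(65)
Step 2: |z2| = sqrt(2^2 + 4^2) = sqrt(20)
Step 3: |z1*z2| = |z1|*|z2| = sqrt(65) * sqrt(20) = sqrt(65 * 20) = sqrt(1300)
Step 4: = 36.0555

36.0555


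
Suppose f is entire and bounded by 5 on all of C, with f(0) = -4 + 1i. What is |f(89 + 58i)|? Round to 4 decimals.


Step 1: By Liouville's theorem, a bounded entire function is constant.
Step 2: f(z) = f(0) = -4 + 1i for all z.
Step 3: |f(w)| = |-4 + 1i| = sqrt(16 + 1)
Step 4: = 4.1231

4.1231


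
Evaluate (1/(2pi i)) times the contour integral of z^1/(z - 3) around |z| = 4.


Step 1: f(z) = z^1, a = 3 is inside |z| = 4
Step 2: By Cauchy integral formula: (1/(2pi*i)) * integral = f(a)
Step 3: f(3) = 3^1 = 3

3


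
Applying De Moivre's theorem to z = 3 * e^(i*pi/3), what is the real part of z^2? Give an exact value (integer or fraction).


Step 1: By De Moivre's theorem, z^2 = 3^2 * e^(i*2*pi/3) = 9 * (cos(2*pi/3) + i*sin(2*pi/3))
Step 2: |z|^2 = 3^2 = 9
Step 3: The angle 2*pi/3 already lies in [0, 2*pi)
Step 4: cos(2*pi/3) = -1/2
Step 5: Re(z^2) = 9 * (-1/2) = -9/2

-9/2


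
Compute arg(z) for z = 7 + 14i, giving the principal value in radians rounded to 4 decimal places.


Step 1: z = 7 + 14i
Step 2: arg(z) = atan2(14, 7)
Step 3: arg(z) = 1.1071

1.1071


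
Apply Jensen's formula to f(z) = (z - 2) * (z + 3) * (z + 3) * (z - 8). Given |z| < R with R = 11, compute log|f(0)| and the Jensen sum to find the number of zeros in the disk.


Jensen's formula: (1/2pi)*integral log|f(Re^it)|dt = log|f(0)| + sum_{|a_k|<R} log(R/|a_k|)
Step 1: f(0) = (-2) * 3 * 3 * (-8) = 144
Step 2: log|f(0)| = log|2| + log|-3| + log|-3| + log|8| = 4.9698
Step 3: Zeros inside |z| < 11: 2, -3, -3, 8
Step 4: Jensen sum = log(11/2) + log(11/3) + log(11/3) + log(11/8) = 4.6218
Step 5: n(R) = number of terms in the Jensen sum = count of zeros inside |z| < 11 = 4

4


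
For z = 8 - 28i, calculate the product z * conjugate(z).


Step 1: conj(z) = 8 + 28i
Step 2: z * conj(z) = 8^2 + (-28)^2
Step 3: = 64 + 784 = 848

848


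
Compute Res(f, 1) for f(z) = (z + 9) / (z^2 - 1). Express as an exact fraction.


Step 1: Q(z) = z^2 - 1 = (z - 1)(z + 1)
Step 2: Q'(z) = 2z
Step 3: Q'(1) = 2, P(1) = 10
Step 4: Res = P(1)/Q'(1) = 10/2 = 5

5


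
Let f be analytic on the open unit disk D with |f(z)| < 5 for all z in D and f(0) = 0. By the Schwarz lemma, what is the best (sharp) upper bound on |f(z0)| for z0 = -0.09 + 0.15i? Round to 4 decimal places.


Step 1: g = f/5 maps D -> D with g(0) = 0, so by the Schwarz lemma |g(z)| <= |z|, i.e. |f(z)| <= 5|z|; this is sharp (f(z) = 5z).
Step 2: |z0|^2 = (-0.09)^2 + 0.15^2 = 0.0306
Step 3: |z0| = sqrt(0.0306) = 0.174929
Step 4: Best bound = 5 * |z0| = 5 * 0.174929 = 0.8746

0.8746


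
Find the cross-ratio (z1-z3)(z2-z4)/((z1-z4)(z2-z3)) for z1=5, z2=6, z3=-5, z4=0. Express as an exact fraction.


Step 1: (z1-z3)(z2-z4) = 10 * 6 = 60
Step 2: (z1-z4)(z2-z3) = 5 * 11 = 55
Step 3: Cross-ratio = 60/55 = 12/11

12/11


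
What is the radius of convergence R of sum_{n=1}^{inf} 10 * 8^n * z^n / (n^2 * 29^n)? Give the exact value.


Step 1: General term a_n = 10 * 8^n / (n^2 * 29^n)
Step 2: By the root test, |a_n|^(1/n) = 10^(1/n) * 8 / (n^(2/n) * 29) -> 8/29 as n -> infinity (since 10^(1/n) -> 1 and n^(2/n) -> 1)
Step 3: R = 1/lim|a_n|^(1/n) = 29/8

29/8


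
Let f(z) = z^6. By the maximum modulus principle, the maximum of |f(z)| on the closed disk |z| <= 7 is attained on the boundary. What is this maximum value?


Step 1: On |z| = 7, |f(z)| = |z|^6 = 7^6
Step 2: By maximum modulus principle, maximum is on boundary.
Step 3: Maximum = 117649 = 117649

117649


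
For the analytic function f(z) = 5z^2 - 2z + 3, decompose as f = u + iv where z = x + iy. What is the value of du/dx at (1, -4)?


Step 1: f(z) = 5(x+iy)^2 - 2(x+iy) + 3
Step 2: u = 5(x^2 - y^2) - 2x + 3
Step 3: u_x = 10x - 2
Step 4: At (1, -4): u_x = 10 - 2 = 8

8


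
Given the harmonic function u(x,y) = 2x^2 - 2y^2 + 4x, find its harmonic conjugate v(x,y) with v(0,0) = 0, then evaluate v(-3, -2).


Step 1: v_x = -u_y = 4y + 0
Step 2: v_y = u_x = 4x + 4
Step 3: v = 4xy + 4y + C
Step 4: v(0,0) = 0 => C = 0
Step 5: v(-3, -2) = 16

16


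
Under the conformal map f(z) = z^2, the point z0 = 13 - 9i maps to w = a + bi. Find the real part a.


Step 1: z0 = 13 - 9i
Step 2: z0^2 = 13^2 - (-9)^2 - 234i
Step 3: real part = 169 - 81 = 88

88


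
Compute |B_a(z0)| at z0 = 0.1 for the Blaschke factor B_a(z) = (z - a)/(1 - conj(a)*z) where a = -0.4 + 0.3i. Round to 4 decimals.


Step 1: Numerator z0 - a = 0.1 - (-0.4 + 0.3i) = 0.5 - 0.3i
Step 2: Denominator 1 - conj(a)*z0 = 1 - (-0.4 - 0.3i)*0.1 = 1.04 + 0.03i
Step 3: |z0 - a|^2 = 0.5^2 + (-0.3)^2 = 0.34; |1 - conj(a)*z0|^2 = 1.04^2 + 0.03^2 = 1.0825
Step 4: |B_a(0.1)| = sqrt(0.34 / 1.0825) = sqrt(0.314088)
Step 5: = 0.5604

0.5604


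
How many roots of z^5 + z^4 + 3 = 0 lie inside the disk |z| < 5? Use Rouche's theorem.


Step 1: On |z| = 5 the three terms have sizes |z^5| = 5^5 = 3125, |z^4| = 5^4 = 625, |3| = 3
Step 2: The dominant term is g(z) = z^5; let h(z) = z^4 + 3 so f = g + h
Step 3: On |z| = 5: |g| = 3125 and |h| <= 625 + 3 = 628
Step 4: Since 3125 > 628, |h| < |g| on |z| = 5, so by Rouche f has the same number of zeros as g inside |z| < 5
Step 5: g(z) = z^5 has 5 zeros (all at the origin) inside |z| < 5. Answer = 5

5


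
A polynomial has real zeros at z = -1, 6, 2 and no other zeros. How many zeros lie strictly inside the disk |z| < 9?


Step 1: Check each root:
  z = -1: |-1| = 1 < 9
  z = 6: |6| = 6 < 9
  z = 2: |2| = 2 < 9
Step 2: Count = 3

3


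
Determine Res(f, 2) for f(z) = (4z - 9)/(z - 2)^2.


Step 1: Pole of order 2 at z = 2
Step 2: Res = lim d/dz [(z - 2)^2 * f(z)] as z -> 2
Step 3: (z - 2)^2 * f(z) = 4z - 9
Step 4: d/dz[4z - 9] = 4

4


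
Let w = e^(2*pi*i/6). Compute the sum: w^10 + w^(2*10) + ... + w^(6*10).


Step 1: The sum sum_{j=1}^{n} w^(k*j) equals n if n | k, else 0.
Step 2: Here n = 6, k = 10
Step 3: Does n divide k? 6 | 10 -> False
Step 4: Sum = 0

0


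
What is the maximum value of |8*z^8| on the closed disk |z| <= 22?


Step 1: On |z| = 22, |f(z)| = 8 * |z|^8 = 8 * 22^8
Step 2: By maximum modulus principle, maximum is on boundary.
Step 3: Maximum = 8 * 54875873536 = 439006988288

439006988288


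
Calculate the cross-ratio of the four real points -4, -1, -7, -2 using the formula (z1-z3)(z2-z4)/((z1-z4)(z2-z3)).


Step 1: (z1-z3)(z2-z4) = 3 * 1 = 3
Step 2: (z1-z4)(z2-z3) = (-2) * 6 = -12
Step 3: Cross-ratio = -3/12 = -1/4

-1/4


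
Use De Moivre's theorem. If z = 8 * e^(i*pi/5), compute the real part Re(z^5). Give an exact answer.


Step 1: By De Moivre's theorem, z^5 = 8^5 * e^(i*5*pi/5) = 32768 * (cos(pi) + i*sin(pi))
Step 2: |z|^5 = 8^5 = 32768
Step 3: The angle pi already lies in [0, 2*pi)
Step 4: cos(pi) = -1
Step 5: Re(z^5) = 32768 * (-1) = -32768

-32768


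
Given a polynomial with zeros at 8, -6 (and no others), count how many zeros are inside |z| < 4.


Step 1: Check each root:
  z = 8: |8| = 8 >= 4
  z = -6: |-6| = 6 >= 4
Step 2: Count = 0

0


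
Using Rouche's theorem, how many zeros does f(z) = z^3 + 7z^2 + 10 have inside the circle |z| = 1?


Step 1: On |z| = 1 the three terms have sizes |z^3| = 1^3 = 1, |7z^2| = 7*1^2 = 7, |10| = 10
Step 2: The dominant term is g(z) = 10; let h(z) = z^3 + 7z^2 so f = g + h
Step 3: On |z| = 1: |g| = 10 and |h| <= 1 + 7 = 8
Step 4: Since 10 > 8, |h| < |g| on |z| = 1, so by Rouche f has the same number of zeros as g inside |z| < 1
Step 5: g(z) = 10 is a nonzero constant with no zeros inside |z| < 1. Answer = 0

0


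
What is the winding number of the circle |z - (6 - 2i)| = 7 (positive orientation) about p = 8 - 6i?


Step 1: Center c = (6, -2), radius = 7
Step 2: |p - c|^2 = 2^2 + (-4)^2 = 20
Step 3: r^2 = 49
Step 4: |p-c| < r so winding number = 1

1


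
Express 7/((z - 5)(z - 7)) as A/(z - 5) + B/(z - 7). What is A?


Step 1: Multiply both sides by (z - 5) and set z = 5
Step 2: A = 7 / (5 - 7)
Step 3: A = 7 / (-2)
Step 4: A = -7/2

-7/2


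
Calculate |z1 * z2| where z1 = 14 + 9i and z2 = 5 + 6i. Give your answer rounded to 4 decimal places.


Step 1: |z1| = sqrt(14^2 + 9^2) = sqrt(277)
Step 2: |z2| = sqrt(5^2 + 6^2) = sqrt(61)
Step 3: |z1*z2| = |z1|*|z2| = sqrt(277) * sqrt(61) = sqrt(277 * 61) = sqrt(16897)
Step 4: = 129.9885

129.9885


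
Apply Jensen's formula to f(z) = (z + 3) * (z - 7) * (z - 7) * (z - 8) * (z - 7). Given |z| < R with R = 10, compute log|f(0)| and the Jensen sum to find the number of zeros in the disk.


Jensen's formula: (1/2pi)*integral log|f(Re^it)|dt = log|f(0)| + sum_{|a_k|<R} log(R/|a_k|)
Step 1: f(0) = 3 * (-7) * (-7) * (-8) * (-7) = 8232
Step 2: log|f(0)| = log|-3| + log|7| + log|7| + log|8| + log|7| = 9.0158
Step 3: Zeros inside |z| < 10: -3, 7, 7, 8, 7
Step 4: Jensen sum = log(10/3) + log(10/7) + log(10/7) + log(10/8) + log(10/7) = 2.4971
Step 5: n(R) = number of terms in the Jensen sum = count of zeros inside |z| < 10 = 5

5


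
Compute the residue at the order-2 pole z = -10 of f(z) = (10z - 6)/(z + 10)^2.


Step 1: Pole of order 2 at z = -10
Step 2: Res = lim d/dz [(z + 10)^2 * f(z)] as z -> -10
Step 3: (z + 10)^2 * f(z) = 10z - 6
Step 4: d/dz[10z - 6] = 10

10


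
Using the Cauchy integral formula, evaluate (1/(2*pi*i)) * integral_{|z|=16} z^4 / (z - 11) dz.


Step 1: f(z) = z^4, a = 11 is inside |z| = 16
Step 2: By Cauchy integral formula: (1/(2pi*i)) * integral = f(a)
Step 3: f(11) = 11^4 = 14641

14641


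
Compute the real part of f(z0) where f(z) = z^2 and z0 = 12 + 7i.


Step 1: z0 = 12 + 7i
Step 2: z0^2 = 12^2 - 7^2 + 168i
Step 3: real part = 144 - 49 = 95

95


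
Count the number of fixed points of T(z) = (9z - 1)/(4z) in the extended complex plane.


Step 1: Fixed points satisfy T(z) = z
Step 2: 4z^2 - 9z + 1 = 0
Step 3: Discriminant = (-9)^2 - 4*4*1 = 65
Step 4: Number of fixed points = 2

2


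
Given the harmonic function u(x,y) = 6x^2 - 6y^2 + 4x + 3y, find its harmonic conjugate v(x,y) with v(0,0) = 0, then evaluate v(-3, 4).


Step 1: v_x = -u_y = 12y - 3
Step 2: v_y = u_x = 12x + 4
Step 3: v = 12xy - 3x + 4y + C
Step 4: v(0,0) = 0 => C = 0
Step 5: v(-3, 4) = -119

-119


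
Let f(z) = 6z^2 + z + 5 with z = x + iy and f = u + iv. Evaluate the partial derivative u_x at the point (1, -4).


Step 1: f(z) = 6(x+iy)^2 + (x+iy) + 5
Step 2: u = 6(x^2 - y^2) + x + 5
Step 3: u_x = 12x + 1
Step 4: At (1, -4): u_x = 12 + 1 = 13

13


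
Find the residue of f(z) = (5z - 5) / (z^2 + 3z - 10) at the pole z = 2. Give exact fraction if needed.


Step 1: Q(z) = z^2 + 3z - 10 = (z - 2)(z + 5)
Step 2: Q'(z) = 2z + 3
Step 3: Q'(2) = 7, P(2) = 5
Step 4: Res = P(2)/Q'(2) = 5/7 = 5/7

5/7


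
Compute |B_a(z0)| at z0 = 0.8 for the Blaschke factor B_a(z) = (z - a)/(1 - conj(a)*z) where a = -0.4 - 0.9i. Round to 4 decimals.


Step 1: Numerator z0 - a = 0.8 - (-0.4 - 0.9i) = 1.2 + 0.9i
Step 2: Denominator 1 - conj(a)*z0 = 1 - (-0.4 + 0.9i)*0.8 = 1.32 - 0.72i
Step 3: |z0 - a|^2 = 1.2^2 + 0.9^2 = 2.25; |1 - conj(a)*z0|^2 = 1.32^2 + (-0.72)^2 = 2.2608
Step 4: |B_a(0.8)| = sqrt(2.25 / 2.2608) = sqrt(0.995223)
Step 5: = 0.9976

0.9976


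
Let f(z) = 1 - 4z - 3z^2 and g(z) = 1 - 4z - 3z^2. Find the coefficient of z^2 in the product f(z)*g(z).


Step 1: z^2 term in f*g comes from: (1)*(-3z^2) + (-4z)*(-4z) + (-3z^2)*(1)
Step 2: = -3 + 16 - 3
Step 3: = 10

10


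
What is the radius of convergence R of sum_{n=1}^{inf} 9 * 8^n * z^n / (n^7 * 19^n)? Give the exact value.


Step 1: General term a_n = 9 * 8^n / (n^7 * 19^n)
Step 2: By the root test, |a_n|^(1/n) = 9^(1/n) * 8 / (n^(7/n) * 19) -> 8/19 as n -> infinity (since 9^(1/n) -> 1 and n^(7/n) -> 1)
Step 3: R = 1/lim|a_n|^(1/n) = 19/8

19/8


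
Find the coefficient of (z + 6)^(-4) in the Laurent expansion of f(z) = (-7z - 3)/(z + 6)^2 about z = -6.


Step 1: Write the numerator in powers of (z + 6): -7z - 3 = -7(z + 6) + (-7*(-6) - 3) = -7(z + 6) + 39
Step 2: Divide by (z + 6)^2: f(z) = 39(z + 6)^(-2) - 7(z + 6)^(-1)
Step 3: This finite sum is the Laurent series of f about z = -6.
Step 4: Only the powers -2 and -1 appear, so the coefficient of (z + 6)^(-4) = 0

0


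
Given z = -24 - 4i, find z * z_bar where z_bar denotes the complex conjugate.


Step 1: conj(z) = -24 + 4i
Step 2: z * conj(z) = (-24)^2 + (-4)^2
Step 3: = 576 + 16 = 592

592


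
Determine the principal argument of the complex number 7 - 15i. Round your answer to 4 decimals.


Step 1: z = 7 - 15i
Step 2: arg(z) = atan2(-15, 7)
Step 3: arg(z) = -1.1342

-1.1342


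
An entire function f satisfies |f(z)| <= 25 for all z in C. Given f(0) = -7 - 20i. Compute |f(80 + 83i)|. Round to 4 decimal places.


Step 1: By Liouville's theorem, a bounded entire function is constant.
Step 2: f(z) = f(0) = -7 - 20i for all z.
Step 3: |f(w)| = |-7 - 20i| = sqrt(49 + 400)
Step 4: = 21.1896

21.1896


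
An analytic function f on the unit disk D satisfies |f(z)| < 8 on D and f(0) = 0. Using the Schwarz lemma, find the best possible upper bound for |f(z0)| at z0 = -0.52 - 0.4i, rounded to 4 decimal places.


Step 1: g = f/8 maps D -> D with g(0) = 0, so by the Schwarz lemma |g(z)| <= |z|, i.e. |f(z)| <= 8|z|; this is sharp (f(z) = 8z).
Step 2: |z0|^2 = (-0.52)^2 + (-0.4)^2 = 0.4304
Step 3: |z0| = sqrt(0.4304) = 0.656049
Step 4: Best bound = 8 * |z0| = 8 * 0.656049 = 5.2484

5.2484


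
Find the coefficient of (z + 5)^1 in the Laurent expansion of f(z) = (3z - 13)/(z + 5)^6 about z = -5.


Step 1: Write the numerator in powers of (z + 5): 3z - 13 = 3(z + 5) + (3*(-5) - 13) = 3(z + 5) - 28
Step 2: Divide by (z + 5)^6: f(z) = -28(z + 5)^(-6) + 3(z + 5)^(-5)
Step 3: This finite sum is the Laurent series of f about z = -5.
Step 4: Only the powers -6 and -5 appear, so the coefficient of (z + 5)^1 = 0

0


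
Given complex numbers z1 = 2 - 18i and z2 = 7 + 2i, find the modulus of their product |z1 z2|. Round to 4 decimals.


Step 1: |z1| = sqrt(2^2 + (-18)^2) = sqrt(328)
Step 2: |z2| = sqrt(7^2 + 2^2) = sqrt(53)
Step 3: |z1*z2| = |z1|*|z2| = sqrt(328) * sqrt(53) = sqrt(328 * 53) = sqrt(17384)
Step 4: = 131.8484

131.8484


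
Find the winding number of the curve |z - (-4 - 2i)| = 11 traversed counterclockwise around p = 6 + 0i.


Step 1: Center c = (-4, -2), radius = 11
Step 2: |p - c|^2 = 10^2 + 2^2 = 104
Step 3: r^2 = 121
Step 4: |p-c| < r so winding number = 1

1


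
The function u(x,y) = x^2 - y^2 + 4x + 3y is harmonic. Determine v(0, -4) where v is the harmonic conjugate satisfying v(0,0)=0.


Step 1: v_x = -u_y = 2y - 3
Step 2: v_y = u_x = 2x + 4
Step 3: v = 2xy - 3x + 4y + C
Step 4: v(0,0) = 0 => C = 0
Step 5: v(0, -4) = -16

-16


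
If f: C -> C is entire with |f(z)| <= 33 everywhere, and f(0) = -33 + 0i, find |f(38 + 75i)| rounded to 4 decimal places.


Step 1: By Liouville's theorem, a bounded entire function is constant.
Step 2: f(z) = f(0) = -33 + 0i for all z.
Step 3: |f(w)| = |-33 + 0i| = sqrt(1089 + 0)
Step 4: = 33.0

33.0


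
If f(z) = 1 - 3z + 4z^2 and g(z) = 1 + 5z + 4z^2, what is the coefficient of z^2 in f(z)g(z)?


Step 1: z^2 term in f*g comes from: (1)*(4z^2) + (-3z)*(5z) + (4z^2)*(1)
Step 2: = 4 - 15 + 4
Step 3: = -7

-7


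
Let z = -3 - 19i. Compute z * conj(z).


Step 1: conj(z) = -3 + 19i
Step 2: z * conj(z) = (-3)^2 + (-19)^2
Step 3: = 9 + 361 = 370

370


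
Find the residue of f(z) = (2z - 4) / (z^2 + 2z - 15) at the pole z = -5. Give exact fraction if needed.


Step 1: Q(z) = z^2 + 2z - 15 = (z + 5)(z - 3)
Step 2: Q'(z) = 2z + 2
Step 3: Q'(-5) = -8, P(-5) = -14
Step 4: Res = P(-5)/Q'(-5) = -14/(-8) = 7/4

7/4


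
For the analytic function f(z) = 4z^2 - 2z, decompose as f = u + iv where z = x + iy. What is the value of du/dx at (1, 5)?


Step 1: f(z) = 4(x+iy)^2 - 2(x+iy) + 0
Step 2: u = 4(x^2 - y^2) - 2x + 0
Step 3: u_x = 8x - 2
Step 4: At (1, 5): u_x = 8 - 2 = 6

6


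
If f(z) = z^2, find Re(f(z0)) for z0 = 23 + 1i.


Step 1: z0 = 23 + 1i
Step 2: z0^2 = 23^2 - 1^2 + 46i
Step 3: real part = 529 - 1 = 528

528


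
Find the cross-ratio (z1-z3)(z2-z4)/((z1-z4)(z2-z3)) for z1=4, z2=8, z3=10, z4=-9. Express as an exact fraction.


Step 1: (z1-z3)(z2-z4) = (-6) * 17 = -102
Step 2: (z1-z4)(z2-z3) = 13 * (-2) = -26
Step 3: Cross-ratio = 102/26 = 51/13

51/13


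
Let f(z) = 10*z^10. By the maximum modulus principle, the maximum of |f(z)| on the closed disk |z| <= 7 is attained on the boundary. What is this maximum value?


Step 1: On |z| = 7, |f(z)| = 10 * |z|^10 = 10 * 7^10
Step 2: By maximum modulus principle, maximum is on boundary.
Step 3: Maximum = 10 * 282475249 = 2824752490

2824752490


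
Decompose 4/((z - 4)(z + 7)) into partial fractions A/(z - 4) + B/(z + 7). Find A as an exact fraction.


Step 1: Multiply both sides by (z - 4) and set z = 4
Step 2: A = 4 / (4 + 7)
Step 3: A = 4 / 11
Step 4: A = 4/11

4/11


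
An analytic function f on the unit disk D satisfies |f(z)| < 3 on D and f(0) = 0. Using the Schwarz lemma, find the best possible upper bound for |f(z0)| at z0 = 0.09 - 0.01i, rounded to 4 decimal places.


Step 1: g = f/3 maps D -> D with g(0) = 0, so by the Schwarz lemma |g(z)| <= |z|, i.e. |f(z)| <= 3|z|; this is sharp (f(z) = 3z).
Step 2: |z0|^2 = 0.09^2 + (-0.01)^2 = 0.0082
Step 3: |z0| = sqrt(0.0082) = 0.090554
Step 4: Best bound = 3 * |z0| = 3 * 0.090554 = 0.2717

0.2717


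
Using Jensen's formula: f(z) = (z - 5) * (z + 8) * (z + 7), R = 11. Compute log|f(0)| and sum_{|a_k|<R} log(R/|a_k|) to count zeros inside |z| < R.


Jensen's formula: (1/2pi)*integral log|f(Re^it)|dt = log|f(0)| + sum_{|a_k|<R} log(R/|a_k|)
Step 1: f(0) = (-5) * 8 * 7 = -280
Step 2: log|f(0)| = log|5| + log|-8| + log|-7| = 5.6348
Step 3: Zeros inside |z| < 11: 5, -8, -7
Step 4: Jensen sum = log(11/5) + log(11/8) + log(11/7) = 1.5589
Step 5: n(R) = number of terms in the Jensen sum = count of zeros inside |z| < 11 = 3

3


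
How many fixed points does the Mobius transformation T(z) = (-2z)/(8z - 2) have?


Step 1: Fixed points satisfy T(z) = z
Step 2: 8z^2 = 0
Step 3: Discriminant = 0^2 - 4*8*0 = 0
Step 4: Number of fixed points = 1

1


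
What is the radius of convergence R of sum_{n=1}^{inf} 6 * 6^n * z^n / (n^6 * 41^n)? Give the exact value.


Step 1: General term a_n = 6 * 6^n / (n^6 * 41^n)
Step 2: By the root test, |a_n|^(1/n) = 6^(1/n) * 6 / (n^(6/n) * 41) -> 6/41 as n -> infinity (since 6^(1/n) -> 1 and n^(6/n) -> 1)
Step 3: R = 1/lim|a_n|^(1/n) = 41/6

41/6


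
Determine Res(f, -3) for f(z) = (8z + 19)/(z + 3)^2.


Step 1: Pole of order 2 at z = -3
Step 2: Res = lim d/dz [(z + 3)^2 * f(z)] as z -> -3
Step 3: (z + 3)^2 * f(z) = 8z + 19
Step 4: d/dz[8z + 19] = 8

8


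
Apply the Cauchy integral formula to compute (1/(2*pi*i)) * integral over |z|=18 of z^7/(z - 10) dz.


Step 1: f(z) = z^7, a = 10 is inside |z| = 18
Step 2: By Cauchy integral formula: (1/(2pi*i)) * integral = f(a)
Step 3: f(10) = 10^7 = 10000000

10000000


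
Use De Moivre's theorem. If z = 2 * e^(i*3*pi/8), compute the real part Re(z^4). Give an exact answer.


Step 1: By De Moivre's theorem, z^4 = 2^4 * e^(i*4*3*pi/8) = 16 * (cos(3*pi/2) + i*sin(3*pi/2))
Step 2: |z|^4 = 2^4 = 16
Step 3: The angle 3*pi/2 already lies in [0, 2*pi)
Step 4: cos(3*pi/2) = 0
Step 5: Re(z^4) = 16 * 0 = 0

0


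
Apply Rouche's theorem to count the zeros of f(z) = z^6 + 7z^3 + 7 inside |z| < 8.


Step 1: On |z| = 8 the three terms have sizes |z^6| = 8^6 = 262144, |7z^3| = 7*8^3 = 3584, |7| = 7
Step 2: The dominant term is g(z) = z^6; let h(z) = 7z^3 + 7 so f = g + h
Step 3: On |z| = 8: |g| = 262144 and |h| <= 3584 + 7 = 3591
Step 4: Since 262144 > 3591, |h| < |g| on |z| = 8, so by Rouche f has the same number of zeros as g inside |z| < 8
Step 5: g(z) = z^6 has 6 zeros (all at the origin) inside |z| < 8. Answer = 6

6


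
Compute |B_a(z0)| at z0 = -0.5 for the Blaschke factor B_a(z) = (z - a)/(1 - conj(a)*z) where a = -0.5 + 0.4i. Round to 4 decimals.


Step 1: Numerator z0 - a = -0.5 - (-0.5 + 0.4i) = 0 - 0.4i
Step 2: Denominator 1 - conj(a)*z0 = 1 - (-0.5 - 0.4i)*(-0.5) = 0.75 - 0.2i
Step 3: |z0 - a|^2 = 0^2 + (-0.4)^2 = 0.16; |1 - conj(a)*z0|^2 = 0.75^2 + (-0.2)^2 = 0.6025
Step 4: |B_a(-0.5)| = sqrt(0.16 / 0.6025) = sqrt(0.26556)
Step 5: = 0.5153

0.5153


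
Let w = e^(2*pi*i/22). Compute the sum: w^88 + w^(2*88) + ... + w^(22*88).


Step 1: The sum sum_{j=1}^{n} w^(k*j) equals n if n | k, else 0.
Step 2: Here n = 22, k = 88
Step 3: Does n divide k? 22 | 88 -> True
Step 4: Sum = 22

22


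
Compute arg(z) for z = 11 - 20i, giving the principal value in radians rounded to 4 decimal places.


Step 1: z = 11 - 20i
Step 2: arg(z) = atan2(-20, 11)
Step 3: arg(z) = -1.068

-1.068


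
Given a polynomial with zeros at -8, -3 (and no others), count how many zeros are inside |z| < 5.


Step 1: Check each root:
  z = -8: |-8| = 8 >= 5
  z = -3: |-3| = 3 < 5
Step 2: Count = 1

1


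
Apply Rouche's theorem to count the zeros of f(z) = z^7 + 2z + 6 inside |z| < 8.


Step 1: On |z| = 8 the three terms have sizes |z^7| = 8^7 = 2097152, |2z| = 2*8 = 16, |6| = 6
Step 2: The dominant term is g(z) = z^7; let h(z) = 2z + 6 so f = g + h
Step 3: On |z| = 8: |g| = 2097152 and |h| <= 16 + 6 = 22
Step 4: Since 2097152 > 22, |h| < |g| on |z| = 8, so by Rouche f has the same number of zeros as g inside |z| < 8
Step 5: g(z) = z^7 has 7 zeros (all at the origin) inside |z| < 8. Answer = 7

7


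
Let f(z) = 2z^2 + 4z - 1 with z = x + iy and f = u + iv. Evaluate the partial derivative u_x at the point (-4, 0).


Step 1: f(z) = 2(x+iy)^2 + 4(x+iy) - 1
Step 2: u = 2(x^2 - y^2) + 4x - 1
Step 3: u_x = 4x + 4
Step 4: At (-4, 0): u_x = -16 + 4 = -12

-12


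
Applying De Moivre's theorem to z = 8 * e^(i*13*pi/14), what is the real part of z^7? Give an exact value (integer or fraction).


Step 1: By De Moivre's theorem, z^7 = 8^7 * e^(i*7*13*pi/14) = 2097152 * (cos(13*pi/2) + i*sin(13*pi/2))
Step 2: |z|^7 = 8^7 = 2097152
Step 3: Reduce the angle mod 2*pi: 13*pi/2 - 6*pi = pi/2
Step 4: cos(pi/2) = 0
Step 5: Re(z^7) = 2097152 * 0 = 0

0


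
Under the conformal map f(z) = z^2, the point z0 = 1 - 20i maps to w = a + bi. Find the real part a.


Step 1: z0 = 1 - 20i
Step 2: z0^2 = 1^2 - (-20)^2 - 40i
Step 3: real part = 1 - 400 = -399

-399


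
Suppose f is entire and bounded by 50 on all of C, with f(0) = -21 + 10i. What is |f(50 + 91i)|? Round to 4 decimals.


Step 1: By Liouville's theorem, a bounded entire function is constant.
Step 2: f(z) = f(0) = -21 + 10i for all z.
Step 3: |f(w)| = |-21 + 10i| = sqrt(441 + 100)
Step 4: = 23.2594

23.2594


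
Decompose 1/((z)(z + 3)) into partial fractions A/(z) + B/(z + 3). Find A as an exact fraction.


Step 1: Multiply both sides by (z) and set z = 0
Step 2: A = 1 / (0 + 3)
Step 3: A = 1 / 3
Step 4: A = 1/3

1/3


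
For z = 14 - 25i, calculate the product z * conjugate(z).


Step 1: conj(z) = 14 + 25i
Step 2: z * conj(z) = 14^2 + (-25)^2
Step 3: = 196 + 625 = 821

821


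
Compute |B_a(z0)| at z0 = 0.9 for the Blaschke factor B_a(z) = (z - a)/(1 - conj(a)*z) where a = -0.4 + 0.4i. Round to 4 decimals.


Step 1: Numerator z0 - a = 0.9 - (-0.4 + 0.4i) = 1.3 - 0.4i
Step 2: Denominator 1 - conj(a)*z0 = 1 - (-0.4 - 0.4i)*0.9 = 1.36 + 0.36i
Step 3: |z0 - a|^2 = 1.3^2 + (-0.4)^2 = 1.85; |1 - conj(a)*z0|^2 = 1.36^2 + 0.36^2 = 1.9792
Step 4: |B_a(0.9)| = sqrt(1.85 / 1.9792) = sqrt(0.934721)
Step 5: = 0.9668

0.9668


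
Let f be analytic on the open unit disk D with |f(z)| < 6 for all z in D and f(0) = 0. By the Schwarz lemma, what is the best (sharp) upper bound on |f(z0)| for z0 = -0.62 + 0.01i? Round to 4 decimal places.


Step 1: g = f/6 maps D -> D with g(0) = 0, so by the Schwarz lemma |g(z)| <= |z|, i.e. |f(z)| <= 6|z|; this is sharp (f(z) = 6z).
Step 2: |z0|^2 = (-0.62)^2 + 0.01^2 = 0.3845
Step 3: |z0| = sqrt(0.3845) = 0.620081
Step 4: Best bound = 6 * |z0| = 6 * 0.620081 = 3.7205

3.7205


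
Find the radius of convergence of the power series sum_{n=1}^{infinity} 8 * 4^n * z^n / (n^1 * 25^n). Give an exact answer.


Step 1: General term a_n = 8 * 4^n / (n^1 * 25^n)
Step 2: By the root test, |a_n|^(1/n) = 8^(1/n) * 4 / (n^(1/n) * 25) -> 4/25 as n -> infinity (since 8^(1/n) -> 1 and n^(1/n) -> 1)
Step 3: R = 1/lim|a_n|^(1/n) = 25/4

25/4


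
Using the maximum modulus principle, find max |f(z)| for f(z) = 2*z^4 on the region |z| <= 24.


Step 1: On |z| = 24, |f(z)| = 2 * |z|^4 = 2 * 24^4
Step 2: By maximum modulus principle, maximum is on boundary.
Step 3: Maximum = 2 * 331776 = 663552

663552


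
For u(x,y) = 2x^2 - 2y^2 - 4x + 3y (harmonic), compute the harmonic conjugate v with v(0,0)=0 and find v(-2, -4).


Step 1: v_x = -u_y = 4y - 3
Step 2: v_y = u_x = 4x - 4
Step 3: v = 4xy - 3x - 4y + C
Step 4: v(0,0) = 0 => C = 0
Step 5: v(-2, -4) = 54

54


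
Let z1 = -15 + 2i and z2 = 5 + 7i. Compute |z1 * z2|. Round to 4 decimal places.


Step 1: |z1| = sqrt((-15)^2 + 2^2) = sqrt(229)
Step 2: |z2| = sqrt(5^2 + 7^2) = sqrt(74)
Step 3: |z1*z2| = |z1|*|z2| = sqrt(229) * sqrt(74) = sqrt(229 * 74) = sqrt(16946)
Step 4: = 130.1768

130.1768


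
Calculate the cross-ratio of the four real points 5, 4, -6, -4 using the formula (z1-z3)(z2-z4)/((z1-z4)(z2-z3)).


Step 1: (z1-z3)(z2-z4) = 11 * 8 = 88
Step 2: (z1-z4)(z2-z3) = 9 * 10 = 90
Step 3: Cross-ratio = 88/90 = 44/45

44/45


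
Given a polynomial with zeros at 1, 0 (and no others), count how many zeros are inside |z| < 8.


Step 1: Check each root:
  z = 1: |1| = 1 < 8
  z = 0: |0| = 0 < 8
Step 2: Count = 2

2


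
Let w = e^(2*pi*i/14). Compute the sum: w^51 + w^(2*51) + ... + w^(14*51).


Step 1: The sum sum_{j=1}^{n} w^(k*j) equals n if n | k, else 0.
Step 2: Here n = 14, k = 51
Step 3: Does n divide k? 14 | 51 -> False
Step 4: Sum = 0

0


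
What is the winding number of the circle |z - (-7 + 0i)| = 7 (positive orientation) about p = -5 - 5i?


Step 1: Center c = (-7, 0), radius = 7
Step 2: |p - c|^2 = 2^2 + (-5)^2 = 29
Step 3: r^2 = 49
Step 4: |p-c| < r so winding number = 1

1


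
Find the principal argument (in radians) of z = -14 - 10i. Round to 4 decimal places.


Step 1: z = -14 - 10i
Step 2: arg(z) = atan2(-10, -14)
Step 3: arg(z) = -2.5213

-2.5213


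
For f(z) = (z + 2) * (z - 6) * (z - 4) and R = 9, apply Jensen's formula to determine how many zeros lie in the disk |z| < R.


Jensen's formula: (1/2pi)*integral log|f(Re^it)|dt = log|f(0)| + sum_{|a_k|<R} log(R/|a_k|)
Step 1: f(0) = 2 * (-6) * (-4) = 48
Step 2: log|f(0)| = log|-2| + log|6| + log|4| = 3.8712
Step 3: Zeros inside |z| < 9: -2, 6, 4
Step 4: Jensen sum = log(9/2) + log(9/6) + log(9/4) = 2.7205
Step 5: n(R) = number of terms in the Jensen sum = count of zeros inside |z| < 9 = 3

3


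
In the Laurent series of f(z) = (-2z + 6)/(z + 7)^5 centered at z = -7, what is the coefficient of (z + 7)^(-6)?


Step 1: Write the numerator in powers of (z + 7): -2z + 6 = -2(z + 7) + (-2*(-7) + 6) = -2(z + 7) + 20
Step 2: Divide by (z + 7)^5: f(z) = 20(z + 7)^(-5) - 2(z + 7)^(-4)
Step 3: This finite sum is the Laurent series of f about z = -7.
Step 4: Only the powers -5 and -4 appear, so the coefficient of (z + 7)^(-6) = 0

0


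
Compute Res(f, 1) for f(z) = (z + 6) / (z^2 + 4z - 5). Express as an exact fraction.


Step 1: Q(z) = z^2 + 4z - 5 = (z - 1)(z + 5)
Step 2: Q'(z) = 2z + 4
Step 3: Q'(1) = 6, P(1) = 7
Step 4: Res = P(1)/Q'(1) = 7/6 = 7/6

7/6


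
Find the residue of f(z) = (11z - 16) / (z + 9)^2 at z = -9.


Step 1: Pole of order 2 at z = -9
Step 2: Res = lim d/dz [(z + 9)^2 * f(z)] as z -> -9
Step 3: (z + 9)^2 * f(z) = 11z - 16
Step 4: d/dz[11z - 16] = 11

11


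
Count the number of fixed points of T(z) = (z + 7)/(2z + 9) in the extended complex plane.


Step 1: Fixed points satisfy T(z) = z
Step 2: 2z^2 + 8z - 7 = 0
Step 3: Discriminant = 8^2 - 4*2*(-7) = 120
Step 4: Number of fixed points = 2

2


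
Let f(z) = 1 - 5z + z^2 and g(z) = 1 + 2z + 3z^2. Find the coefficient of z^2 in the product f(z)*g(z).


Step 1: z^2 term in f*g comes from: (1)*(3z^2) + (-5z)*(2z) + (z^2)*(1)
Step 2: = 3 - 10 + 1
Step 3: = -6

-6


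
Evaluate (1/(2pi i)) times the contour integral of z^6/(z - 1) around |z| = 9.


Step 1: f(z) = z^6, a = 1 is inside |z| = 9
Step 2: By Cauchy integral formula: (1/(2pi*i)) * integral = f(a)
Step 3: f(1) = 1^6 = 1

1


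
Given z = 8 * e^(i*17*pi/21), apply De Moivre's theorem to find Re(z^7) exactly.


Step 1: By De Moivre's theorem, z^7 = 8^7 * e^(i*7*17*pi/21) = 2097152 * (cos(17*pi/3) + i*sin(17*pi/3))
Step 2: |z|^7 = 8^7 = 2097152
Step 3: Reduce the angle mod 2*pi: 17*pi/3 - 4*pi = 5*pi/3
Step 4: cos(5*pi/3) = 1/2
Step 5: Re(z^7) = 2097152 * 1/2 = 1048576

1048576


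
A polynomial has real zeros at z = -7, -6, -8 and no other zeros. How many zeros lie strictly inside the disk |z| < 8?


Step 1: Check each root:
  z = -7: |-7| = 7 < 8
  z = -6: |-6| = 6 < 8
  z = -8: |-8| = 8 >= 8
Step 2: Count = 2

2


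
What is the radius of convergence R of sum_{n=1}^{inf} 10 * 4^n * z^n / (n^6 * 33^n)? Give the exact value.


Step 1: General term a_n = 10 * 4^n / (n^6 * 33^n)
Step 2: By the root test, |a_n|^(1/n) = 10^(1/n) * 4 / (n^(6/n) * 33) -> 4/33 as n -> infinity (since 10^(1/n) -> 1 and n^(6/n) -> 1)
Step 3: R = 1/lim|a_n|^(1/n) = 33/4

33/4


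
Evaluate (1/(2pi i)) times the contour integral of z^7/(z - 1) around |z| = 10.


Step 1: f(z) = z^7, a = 1 is inside |z| = 10
Step 2: By Cauchy integral formula: (1/(2pi*i)) * integral = f(a)
Step 3: f(1) = 1^7 = 1

1


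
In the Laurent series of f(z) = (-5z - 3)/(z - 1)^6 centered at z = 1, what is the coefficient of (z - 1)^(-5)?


Step 1: Write the numerator in powers of (z - 1): -5z - 3 = -5(z - 1) + (-5*1 - 3) = -5(z - 1) - 8
Step 2: Divide by (z - 1)^6: f(z) = -8(z - 1)^(-6) - 5(z - 1)^(-5)
Step 3: This finite sum is the Laurent series of f about z = 1.
Step 4: Coefficient of (z - 1)^(-5) = coefficient of (z - 1) in the re-centred numerator = -5

-5


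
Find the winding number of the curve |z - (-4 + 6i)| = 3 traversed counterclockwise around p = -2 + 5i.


Step 1: Center c = (-4, 6), radius = 3
Step 2: |p - c|^2 = 2^2 + (-1)^2 = 5
Step 3: r^2 = 9
Step 4: |p-c| < r so winding number = 1

1


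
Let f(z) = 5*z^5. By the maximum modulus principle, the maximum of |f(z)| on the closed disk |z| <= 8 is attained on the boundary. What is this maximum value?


Step 1: On |z| = 8, |f(z)| = 5 * |z|^5 = 5 * 8^5
Step 2: By maximum modulus principle, maximum is on boundary.
Step 3: Maximum = 5 * 32768 = 163840

163840


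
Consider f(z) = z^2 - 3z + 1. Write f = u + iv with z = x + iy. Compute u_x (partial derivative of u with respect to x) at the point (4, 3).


Step 1: f(z) = (x+iy)^2 - 3(x+iy) + 1
Step 2: u = (x^2 - y^2) - 3x + 1
Step 3: u_x = 2x - 3
Step 4: At (4, 3): u_x = 8 - 3 = 5

5


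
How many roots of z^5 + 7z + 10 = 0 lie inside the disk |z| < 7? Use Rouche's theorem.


Step 1: On |z| = 7 the three terms have sizes |z^5| = 7^5 = 16807, |7z| = 7*7 = 49, |10| = 10
Step 2: The dominant term is g(z) = z^5; let h(z) = 7z + 10 so f = g + h
Step 3: On |z| = 7: |g| = 16807 and |h| <= 49 + 10 = 59
Step 4: Since 16807 > 59, |h| < |g| on |z| = 7, so by Rouche f has the same number of zeros as g inside |z| < 7
Step 5: g(z) = z^5 has 5 zeros (all at the origin) inside |z| < 7. Answer = 5

5


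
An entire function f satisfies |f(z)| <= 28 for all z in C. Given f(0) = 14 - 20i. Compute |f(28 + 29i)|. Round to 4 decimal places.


Step 1: By Liouville's theorem, a bounded entire function is constant.
Step 2: f(z) = f(0) = 14 - 20i for all z.
Step 3: |f(w)| = |14 - 20i| = sqrt(196 + 400)
Step 4: = 24.4131

24.4131


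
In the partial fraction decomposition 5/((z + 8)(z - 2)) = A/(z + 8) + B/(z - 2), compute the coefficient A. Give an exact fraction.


Step 1: Multiply both sides by (z + 8) and set z = -8
Step 2: A = 5 / (-8 - 2)
Step 3: A = 5 / (-10)
Step 4: A = -1/2

-1/2


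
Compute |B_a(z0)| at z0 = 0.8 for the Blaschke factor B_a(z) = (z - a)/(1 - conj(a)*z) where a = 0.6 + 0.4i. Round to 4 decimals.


Step 1: Numerator z0 - a = 0.8 - (0.6 + 0.4i) = 0.2 - 0.4i
Step 2: Denominator 1 - conj(a)*z0 = 1 - (0.6 - 0.4i)*0.8 = 0.52 + 0.32i
Step 3: |z0 - a|^2 = 0.2^2 + (-0.4)^2 = 0.2; |1 - conj(a)*z0|^2 = 0.52^2 + 0.32^2 = 0.3728
Step 4: |B_a(0.8)| = sqrt(0.2 / 0.3728) = sqrt(0.536481)
Step 5: = 0.7324

0.7324


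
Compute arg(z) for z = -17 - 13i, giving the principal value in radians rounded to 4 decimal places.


Step 1: z = -17 - 13i
Step 2: arg(z) = atan2(-13, -17)
Step 3: arg(z) = -2.4887

-2.4887


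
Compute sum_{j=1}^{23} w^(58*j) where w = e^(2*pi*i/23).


Step 1: The sum sum_{j=1}^{n} w^(k*j) equals n if n | k, else 0.
Step 2: Here n = 23, k = 58
Step 3: Does n divide k? 23 | 58 -> False
Step 4: Sum = 0

0


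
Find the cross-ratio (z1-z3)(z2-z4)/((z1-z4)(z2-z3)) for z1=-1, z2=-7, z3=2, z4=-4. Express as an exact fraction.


Step 1: (z1-z3)(z2-z4) = (-3) * (-3) = 9
Step 2: (z1-z4)(z2-z3) = 3 * (-9) = -27
Step 3: Cross-ratio = -9/27 = -1/3

-1/3


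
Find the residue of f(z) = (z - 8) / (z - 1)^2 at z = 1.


Step 1: Pole of order 2 at z = 1
Step 2: Res = lim d/dz [(z - 1)^2 * f(z)] as z -> 1
Step 3: (z - 1)^2 * f(z) = z - 8
Step 4: d/dz[z - 8] = 1

1


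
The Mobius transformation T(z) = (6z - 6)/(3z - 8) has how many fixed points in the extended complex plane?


Step 1: Fixed points satisfy T(z) = z
Step 2: 3z^2 - 14z + 6 = 0
Step 3: Discriminant = (-14)^2 - 4*3*6 = 124
Step 4: Number of fixed points = 2

2


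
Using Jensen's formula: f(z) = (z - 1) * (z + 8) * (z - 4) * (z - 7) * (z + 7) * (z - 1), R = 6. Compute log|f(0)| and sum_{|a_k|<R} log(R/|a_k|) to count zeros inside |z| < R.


Jensen's formula: (1/2pi)*integral log|f(Re^it)|dt = log|f(0)| + sum_{|a_k|<R} log(R/|a_k|)
Step 1: f(0) = (-1) * 8 * (-4) * (-7) * 7 * (-1) = 1568
Step 2: log|f(0)| = log|1| + log|-8| + log|4| + log|7| + log|-7| + log|1| = 7.3576
Step 3: Zeros inside |z| < 6: 1, 4, 1
Step 4: Jensen sum = log(6/1) + log(6/4) + log(6/1) = 3.989
Step 5: n(R) = number of terms in the Jensen sum = count of zeros inside |z| < 6 = 3

3


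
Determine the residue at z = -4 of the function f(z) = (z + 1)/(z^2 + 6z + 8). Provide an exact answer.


Step 1: Q(z) = z^2 + 6z + 8 = (z + 4)(z + 2)
Step 2: Q'(z) = 2z + 6
Step 3: Q'(-4) = -2, P(-4) = -3
Step 4: Res = P(-4)/Q'(-4) = -3/(-2) = 3/2

3/2


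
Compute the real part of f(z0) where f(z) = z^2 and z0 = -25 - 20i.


Step 1: z0 = -25 - 20i
Step 2: z0^2 = (-25)^2 - (-20)^2 + 1000i
Step 3: real part = 625 - 400 = 225

225


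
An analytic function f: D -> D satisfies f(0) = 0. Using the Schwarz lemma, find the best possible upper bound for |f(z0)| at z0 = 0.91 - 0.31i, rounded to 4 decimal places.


Step 1: Schwarz lemma: if f: D -> D is analytic with f(0) = 0, then |f(z)| <= |z| for all z in D, and this is sharp (f(z) = z).
Step 2: |z0|^2 = 0.91^2 + (-0.31)^2 = 0.9242
Step 3: |z0| = sqrt(0.9242) = 0.961353
Step 4: Best bound = |z0| = 0.9614

0.9614


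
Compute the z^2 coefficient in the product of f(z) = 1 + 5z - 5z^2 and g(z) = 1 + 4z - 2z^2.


Step 1: z^2 term in f*g comes from: (1)*(-2z^2) + (5z)*(4z) + (-5z^2)*(1)
Step 2: = -2 + 20 - 5
Step 3: = 13

13


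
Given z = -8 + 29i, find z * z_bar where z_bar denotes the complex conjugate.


Step 1: conj(z) = -8 - 29i
Step 2: z * conj(z) = (-8)^2 + 29^2
Step 3: = 64 + 841 = 905

905


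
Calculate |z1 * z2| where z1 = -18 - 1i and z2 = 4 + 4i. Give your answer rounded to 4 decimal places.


Step 1: |z1| = sqrt((-18)^2 + (-1)^2) = sqrt(325)
Step 2: |z2| = sqrt(4^2 + 4^2) = sqrt(32)
Step 3: |z1*z2| = |z1|*|z2| = sqrt(325) * sqrt(32) = sqrt(325 * 32) = sqrt(10400)
Step 4: = 101.9804

101.9804


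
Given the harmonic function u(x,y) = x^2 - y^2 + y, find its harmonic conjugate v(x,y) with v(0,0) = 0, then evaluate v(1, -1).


Step 1: v_x = -u_y = 2y - 1
Step 2: v_y = u_x = 2x + 0
Step 3: v = 2xy - x + C
Step 4: v(0,0) = 0 => C = 0
Step 5: v(1, -1) = -3

-3


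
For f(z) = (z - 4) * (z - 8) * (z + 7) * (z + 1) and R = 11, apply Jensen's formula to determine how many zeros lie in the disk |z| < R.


Jensen's formula: (1/2pi)*integral log|f(Re^it)|dt = log|f(0)| + sum_{|a_k|<R} log(R/|a_k|)
Step 1: f(0) = (-4) * (-8) * 7 * 1 = 224
Step 2: log|f(0)| = log|4| + log|8| + log|-7| + log|-1| = 5.4116
Step 3: Zeros inside |z| < 11: 4, 8, -7, -1
Step 4: Jensen sum = log(11/4) + log(11/8) + log(11/7) + log(11/1) = 4.1799
Step 5: n(R) = number of terms in the Jensen sum = count of zeros inside |z| < 11 = 4

4


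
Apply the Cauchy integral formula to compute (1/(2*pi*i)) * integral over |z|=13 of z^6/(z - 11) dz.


Step 1: f(z) = z^6, a = 11 is inside |z| = 13
Step 2: By Cauchy integral formula: (1/(2pi*i)) * integral = f(a)
Step 3: f(11) = 11^6 = 1771561

1771561


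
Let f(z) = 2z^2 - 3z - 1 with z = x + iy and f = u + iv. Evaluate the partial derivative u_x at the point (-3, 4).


Step 1: f(z) = 2(x+iy)^2 - 3(x+iy) - 1
Step 2: u = 2(x^2 - y^2) - 3x - 1
Step 3: u_x = 4x - 3
Step 4: At (-3, 4): u_x = -12 - 3 = -15

-15


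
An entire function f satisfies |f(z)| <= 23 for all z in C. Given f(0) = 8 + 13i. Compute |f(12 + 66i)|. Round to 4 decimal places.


Step 1: By Liouville's theorem, a bounded entire function is constant.
Step 2: f(z) = f(0) = 8 + 13i for all z.
Step 3: |f(w)| = |8 + 13i| = sqrt(64 + 169)
Step 4: = 15.2643

15.2643


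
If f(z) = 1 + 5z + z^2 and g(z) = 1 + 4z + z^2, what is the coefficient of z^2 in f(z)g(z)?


Step 1: z^2 term in f*g comes from: (1)*(z^2) + (5z)*(4z) + (z^2)*(1)
Step 2: = 1 + 20 + 1
Step 3: = 22

22


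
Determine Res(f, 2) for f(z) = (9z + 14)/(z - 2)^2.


Step 1: Pole of order 2 at z = 2
Step 2: Res = lim d/dz [(z - 2)^2 * f(z)] as z -> 2
Step 3: (z - 2)^2 * f(z) = 9z + 14
Step 4: d/dz[9z + 14] = 9

9


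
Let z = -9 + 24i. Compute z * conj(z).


Step 1: conj(z) = -9 - 24i
Step 2: z * conj(z) = (-9)^2 + 24^2
Step 3: = 81 + 576 = 657

657


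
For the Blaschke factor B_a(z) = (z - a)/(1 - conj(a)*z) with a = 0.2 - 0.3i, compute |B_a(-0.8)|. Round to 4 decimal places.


Step 1: Numerator z0 - a = -0.8 - (0.2 - 0.3i) = -1 + 0.3i
Step 2: Denominator 1 - conj(a)*z0 = 1 - (0.2 + 0.3i)*(-0.8) = 1.16 + 0.24i
Step 3: |z0 - a|^2 = (-1)^2 + 0.3^2 = 1.09; |1 - conj(a)*z0|^2 = 1.16^2 + 0.24^2 = 1.4032
Step 4: |B_a(-0.8)| = sqrt(1.09 / 1.4032) = sqrt(0.776796)
Step 5: = 0.8814

0.8814
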